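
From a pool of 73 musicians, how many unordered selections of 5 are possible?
C(73,5) = 73!/(5!×68!) = 15020334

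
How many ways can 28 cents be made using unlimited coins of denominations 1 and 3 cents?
Coefficient of x^28 in 1/(1-x^1) · 1/(1-x^3). Use j coins of 3 for j = 0..⌊28/3⌋ = 9, the rest in 1s: 9 + 1 = 10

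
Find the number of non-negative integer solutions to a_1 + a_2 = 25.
C(25+2-1, 2-1) = C(26, 1) = 26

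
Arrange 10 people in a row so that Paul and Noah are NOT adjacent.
Total - adjacent = 10! - (10-1)!×2 = 3628800 - 725760 = 2903040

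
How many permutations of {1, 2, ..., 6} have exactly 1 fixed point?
Choose the 1 fixed point C(6,1) = 6, derange the rest: !5 = Σ_{j=0}^{5} (-1)^j·5!/j! = 120 - 120 + 60 - 20 + 5 - 1 = 44. Product = 6 × 44 = 264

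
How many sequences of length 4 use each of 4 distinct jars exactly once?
4! = 24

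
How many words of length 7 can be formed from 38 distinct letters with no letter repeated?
P(38,7) = 38!/(38-7)! = 63606090240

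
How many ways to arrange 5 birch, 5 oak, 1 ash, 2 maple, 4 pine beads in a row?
17! / (5! × 5! × 1! × 2! × 4!) = 514594080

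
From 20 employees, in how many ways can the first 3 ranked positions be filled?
P(20,3) = 20!/(20-3)! = 6840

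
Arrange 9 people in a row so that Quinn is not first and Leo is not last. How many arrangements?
By inclusion-exclusion: 9! - 2×(9-1)! + (9-2)! = 362880 - 80640 + 5040 = 287280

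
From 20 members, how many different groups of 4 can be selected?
C(20,4) = 20!/(4!×16!) = 4845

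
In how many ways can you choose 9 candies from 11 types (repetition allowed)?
C(9+11-1, 11-1) = C(19, 10) = 92378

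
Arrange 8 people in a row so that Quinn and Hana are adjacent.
Treat as block: (8-1)! × 2! = 5040 × 2 = 10080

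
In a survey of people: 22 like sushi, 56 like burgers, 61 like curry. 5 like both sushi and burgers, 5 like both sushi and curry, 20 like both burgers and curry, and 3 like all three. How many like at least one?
|A∪B∪C| = 22+56+61-5-5-20+3 = 112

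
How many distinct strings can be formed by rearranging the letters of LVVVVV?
6! / (1! × 5!) = 6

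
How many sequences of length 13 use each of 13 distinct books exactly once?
13! = 6227020800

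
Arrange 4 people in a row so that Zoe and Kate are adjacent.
Treat as block: (4-1)! × 2! = 6 × 2 = 12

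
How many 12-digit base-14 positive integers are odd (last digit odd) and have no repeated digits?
Last∈{1,3,5,7,9,11,13}. Last=0: 0. Last nonzero: 7×12×P(12,10) = 20118067200. Total = 20118067200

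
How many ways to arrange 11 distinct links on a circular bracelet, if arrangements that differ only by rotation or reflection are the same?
(11-1)!/2 = 3628800/2 = 1814400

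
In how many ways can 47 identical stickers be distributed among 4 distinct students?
C(47+4-1, 4-1) = C(50, 3) = 19600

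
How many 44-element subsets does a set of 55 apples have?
C(55,44) = 55!/(44!×11!) = 119653565850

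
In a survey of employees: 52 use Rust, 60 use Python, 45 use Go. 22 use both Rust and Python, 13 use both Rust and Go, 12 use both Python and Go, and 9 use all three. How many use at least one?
|A∪B∪C| = 52+60+45-22-13-12+9 = 119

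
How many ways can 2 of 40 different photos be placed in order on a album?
P(40,2) = 40!/(40-2)! = 1560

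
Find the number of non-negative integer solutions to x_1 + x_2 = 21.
C(21+2-1, 2-1) = C(22, 1) = 22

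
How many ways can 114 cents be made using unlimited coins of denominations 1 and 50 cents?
Coefficient of x^114 in 1/(1-x^1) · 1/(1-x^50). Use j coins of 50 for j = 0..⌊114/50⌋ = 2, the rest in 1s: 2 + 1 = 3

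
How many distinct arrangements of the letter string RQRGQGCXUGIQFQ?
14! / (1! × 3! × 1! × 1! × 4! × 1! × 1! × 2!) = 302702400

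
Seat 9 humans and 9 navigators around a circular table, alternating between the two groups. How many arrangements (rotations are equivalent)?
Fix one of the humans: (9-1)! ways for the remaining humans, × 9! ways for the navigators = 40320 × 362880 = 14631321600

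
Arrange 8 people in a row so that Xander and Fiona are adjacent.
Treat as block: (8-1)! × 2! = 5040 × 2 = 10080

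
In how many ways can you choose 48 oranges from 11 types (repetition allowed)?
C(48+11-1, 11-1) = C(58, 10) = 52179482355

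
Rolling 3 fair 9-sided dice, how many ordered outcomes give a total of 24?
Coefficient of x^24 in (x + x² + ... + x^9)^3. By inclusion-exclusion on dice exceeding 9: Σ_j (-1)^j C(3,j)·C(24-1-9j, 2) = C(3,0)·C(23,2) - C(3,1)·C(14,2) + C(3,2)·C(5,2) = 1·253 - 3·91 + 3·10 = 10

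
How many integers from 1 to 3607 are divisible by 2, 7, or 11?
⌊3607/2⌋+⌊3607/7⌋+⌊3607/11⌋ - ⌊3607/14⌋-⌊3607/22⌋-⌊3607/77⌋ + ⌊3607/154⌋ = 1803+515+327 - 257-163-46 + 23 = 2202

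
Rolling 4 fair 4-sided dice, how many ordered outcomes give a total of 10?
Coefficient of x^10 in (x + x² + ... + x^4)^4. By inclusion-exclusion on dice exceeding 4: Σ_j (-1)^j C(4,j)·C(10-1-4j, 3) = C(4,0)·C(9,3) - C(4,1)·C(5,3) = 1·84 - 4·10 = 44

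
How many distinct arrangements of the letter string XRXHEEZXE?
9! / (3! × 1! × 1! × 1! × 3!) = 10080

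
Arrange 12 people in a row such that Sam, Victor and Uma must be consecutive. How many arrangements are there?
Treat the 3 as one block: (12-3+1)! × 3! = 3628800 × 6 = 21772800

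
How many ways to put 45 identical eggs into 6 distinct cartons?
C(45+6-1, 6-1) = C(50, 5) = 2118760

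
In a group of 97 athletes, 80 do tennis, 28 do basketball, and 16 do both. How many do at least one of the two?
|A∪B| = |A| + |B| - |A∩B| = 80 + 28 - 16 = 92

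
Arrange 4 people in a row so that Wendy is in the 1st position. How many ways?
Fix one position: (4-1)! = 6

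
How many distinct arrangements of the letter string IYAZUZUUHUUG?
12! / (2! × 1! × 1! × 5! × 1! × 1! × 1!) = 1995840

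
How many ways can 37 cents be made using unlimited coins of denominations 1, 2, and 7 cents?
Coefficient of x^37 in 1/(1-x^1) · 1/(1-x^2) · 1/(1-x^7). Case on j = number of 7-cent coins (j = 0..5); remainder r = 37 - 7j is made from {1,2} in ⌊r/2⌋+1 ways. r = 37, 30, 23, 16, 9, 2 → 19 + 16 + 12 + 9 + 5 + 2 = 63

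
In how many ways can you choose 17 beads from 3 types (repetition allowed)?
C(17+3-1, 3-1) = C(19, 2) = 171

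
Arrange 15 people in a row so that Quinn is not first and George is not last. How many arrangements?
By inclusion-exclusion: 15! - 2×(15-1)! + (15-2)! = 1307674368000 - 174356582400 + 6227020800 = 1139544806400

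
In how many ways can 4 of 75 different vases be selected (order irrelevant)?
C(75,4) = 75!/(4!×71!) = 1215450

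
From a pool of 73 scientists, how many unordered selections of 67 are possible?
C(73,67) = 73!/(67!×6!) = 170230452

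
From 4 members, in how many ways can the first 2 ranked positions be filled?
P(4,2) = 4!/(4-2)! = 12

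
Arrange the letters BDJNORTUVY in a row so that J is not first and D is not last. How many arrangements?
By inclusion-exclusion: 10! - 2×(10-1)! + (10-2)! = 3628800 - 725760 + 40320 = 2943360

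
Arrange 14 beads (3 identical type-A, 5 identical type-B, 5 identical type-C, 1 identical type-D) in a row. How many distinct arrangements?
14! / (3! × 5! × 5! × 1!) = 1009008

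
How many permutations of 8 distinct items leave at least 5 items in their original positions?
Exactly j fixed points: C(8,j)·!(8-j); sum over j ≥ 5 (derangement numbers via !m = (m-1)·(!(m-1) + !(m-2)): !0..!3 = 1, 0, 1, 2). Σ_{j=5}^{8} C(8,j)·!(8-j) = C(8,5)·!3 + C(8,6)·!2 + C(8,7)·!1 + C(8,8)·!0 = 56·2 + 28·1 + 8·0 + 1·1 = 141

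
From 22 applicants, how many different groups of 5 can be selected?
C(22,5) = 22!/(5!×17!) = 26334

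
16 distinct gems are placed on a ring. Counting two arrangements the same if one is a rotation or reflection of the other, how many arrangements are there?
(16-1)!/2 = 1307674368000/2 = 653837184000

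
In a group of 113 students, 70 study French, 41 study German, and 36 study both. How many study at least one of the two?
|A∪B| = |A| + |B| - |A∩B| = 70 + 41 - 36 = 75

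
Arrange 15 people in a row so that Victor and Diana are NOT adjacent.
Total - adjacent = 15! - (15-1)!×2 = 1307674368000 - 174356582400 = 1133317785600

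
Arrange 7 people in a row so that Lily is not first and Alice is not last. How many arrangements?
By inclusion-exclusion: 7! - 2×(7-1)! + (7-2)! = 5040 - 1440 + 120 = 3720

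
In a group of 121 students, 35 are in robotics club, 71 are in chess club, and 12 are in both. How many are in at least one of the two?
|A∪B| = |A| + |B| - |A∩B| = 35 + 71 - 12 = 94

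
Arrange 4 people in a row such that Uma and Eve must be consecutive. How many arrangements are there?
Treat the 2 as one block: (4-2+1)! × 2! = 6 × 2 = 12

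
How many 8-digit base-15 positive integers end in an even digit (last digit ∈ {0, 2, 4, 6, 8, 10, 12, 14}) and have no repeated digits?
Last∈{0,2,4,6,8,10,12,14}. Last=0: 17297280. Last nonzero: 7×13×P(13,6) = 112432320. Total = 129729600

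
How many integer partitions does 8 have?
Pentagonal recurrence p(n) = p(n-1) + p(n-2) - p(n-5) - p(n-7) + p(n-12) + p(n-15) - ... gives p(0..7) = 1, 1, 2, 3, 5, 7, 11, 15. p(8) = p(7) + p(6) - p(3) - p(1) = 15 + 11 - 3 - 1 = 22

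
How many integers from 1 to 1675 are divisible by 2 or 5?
⌊1675/2⌋ + ⌊1675/5⌋ - ⌊1675/10⌋ = 837 + 335 - 167 = 1005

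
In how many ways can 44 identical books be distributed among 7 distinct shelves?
C(44+7-1, 7-1) = C(50, 6) = 15890700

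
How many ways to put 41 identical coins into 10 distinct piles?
C(41+10-1, 10-1) = C(50, 9) = 2505433700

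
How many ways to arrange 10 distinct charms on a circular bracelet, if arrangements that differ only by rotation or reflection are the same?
(10-1)!/2 = 362880/2 = 181440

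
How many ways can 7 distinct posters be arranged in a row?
7! = 5040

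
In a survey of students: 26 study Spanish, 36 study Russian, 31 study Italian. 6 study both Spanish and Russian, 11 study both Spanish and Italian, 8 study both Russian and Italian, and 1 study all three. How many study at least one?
|A∪B∪C| = 26+36+31-6-11-8+1 = 69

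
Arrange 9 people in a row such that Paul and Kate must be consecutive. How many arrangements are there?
Treat the 2 as one block: (9-2+1)! × 2! = 40320 × 2 = 80640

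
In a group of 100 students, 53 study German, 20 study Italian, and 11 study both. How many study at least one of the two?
|A∪B| = |A| + |B| - |A∩B| = 53 + 20 - 11 = 62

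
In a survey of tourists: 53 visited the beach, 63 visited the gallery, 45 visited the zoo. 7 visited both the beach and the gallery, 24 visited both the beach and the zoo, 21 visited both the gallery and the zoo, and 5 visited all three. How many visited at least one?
|A∪B∪C| = 53+63+45-7-24-21+5 = 114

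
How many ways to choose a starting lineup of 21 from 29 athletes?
C(29,21) = 29!/(21!×8!) = 4292145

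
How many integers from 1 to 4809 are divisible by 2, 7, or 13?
⌊4809/2⌋+⌊4809/7⌋+⌊4809/13⌋ - ⌊4809/14⌋-⌊4809/26⌋-⌊4809/91⌋ + ⌊4809/182⌋ = 2404+687+369 - 343-184-52 + 26 = 2907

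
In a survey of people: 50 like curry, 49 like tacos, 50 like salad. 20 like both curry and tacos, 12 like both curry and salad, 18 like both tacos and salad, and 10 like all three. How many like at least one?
|A∪B∪C| = 50+49+50-20-12-18+10 = 109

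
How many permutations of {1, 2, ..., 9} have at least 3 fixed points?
Exactly j fixed points: C(9,j)·!(9-j); sum over j ≥ 3 (derangement numbers via !m = (m-1)·(!(m-1) + !(m-2)): !0..!6 = 1, 0, 1, 2, 9, 44, 265). Σ_{j=3}^{9} C(9,j)·!(9-j) = C(9,3)·!6 + C(9,4)·!5 + C(9,5)·!4 + C(9,6)·!3 + C(9,7)·!2 + C(9,8)·!1 + C(9,9)·!0 = 84·265 + 126·44 + 126·9 + 84·2 + 36·1 + 9·0 + 1·1 = 29143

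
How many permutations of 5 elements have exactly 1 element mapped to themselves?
Choose the 1 fixed point C(5,1) = 5, derange the rest: !4 = Σ_{j=0}^{4} (-1)^j·4!/j! = 24 - 24 + 12 - 4 + 1 = 9. Product = 5 × 9 = 45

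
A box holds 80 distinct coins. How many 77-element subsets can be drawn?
C(80,77) = 80!/(77!×3!) = 82160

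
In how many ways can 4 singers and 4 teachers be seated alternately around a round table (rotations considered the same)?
Fix one of the singers: (4-1)! ways for the remaining singers, × 4! ways for the teachers = 6 × 24 = 144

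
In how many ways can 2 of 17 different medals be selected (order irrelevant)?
C(17,2) = 17!/(2!×15!) = 136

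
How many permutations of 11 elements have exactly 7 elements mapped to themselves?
Choose the 7 fixed points C(11,7) = 330, derange the rest: !4 = Σ_{j=0}^{4} (-1)^j·4!/j! = 24 - 24 + 12 - 4 + 1 = 9. Product = 330 × 9 = 2970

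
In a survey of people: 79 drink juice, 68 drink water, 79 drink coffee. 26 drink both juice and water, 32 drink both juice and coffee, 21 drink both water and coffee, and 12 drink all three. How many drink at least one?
|A∪B∪C| = 79+68+79-26-32-21+12 = 159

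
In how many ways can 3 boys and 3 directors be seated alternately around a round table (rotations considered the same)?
Fix one of the boys: (3-1)! ways for the remaining boys, × 3! ways for the directors = 2 × 6 = 12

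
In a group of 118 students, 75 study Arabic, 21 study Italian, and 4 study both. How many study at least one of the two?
|A∪B| = |A| + |B| - |A∩B| = 75 + 21 - 4 = 92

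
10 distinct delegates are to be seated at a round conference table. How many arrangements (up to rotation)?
Circular: fix one position, arrange the rest. (10-1)! = 362880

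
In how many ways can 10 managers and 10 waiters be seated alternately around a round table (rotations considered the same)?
Fix one of the managers: (10-1)! ways for the remaining managers, × 10! ways for the waiters = 362880 × 3628800 = 1316818944000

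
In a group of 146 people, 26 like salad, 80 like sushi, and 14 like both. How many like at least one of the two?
|A∪B| = |A| + |B| - |A∩B| = 26 + 80 - 14 = 92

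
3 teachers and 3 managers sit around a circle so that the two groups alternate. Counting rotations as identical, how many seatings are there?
Fix one of the teachers: (3-1)! ways for the remaining teachers, × 3! ways for the managers = 2 × 6 = 12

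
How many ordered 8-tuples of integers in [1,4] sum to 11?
Coefficient of x^11 in (x + x² + ... + x^4)^8. By inclusion-exclusion on dice exceeding 4: Σ_j (-1)^j C(8,j)·C(11-1-4j, 7) = C(8,0)·C(10,7) = 1·120 = 120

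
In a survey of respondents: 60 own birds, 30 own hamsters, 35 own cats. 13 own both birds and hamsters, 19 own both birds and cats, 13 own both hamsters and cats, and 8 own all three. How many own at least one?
|A∪B∪C| = 60+30+35-13-19-13+8 = 88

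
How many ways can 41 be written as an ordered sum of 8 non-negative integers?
C(41+8-1, 8-1) = C(48, 7) = 73629072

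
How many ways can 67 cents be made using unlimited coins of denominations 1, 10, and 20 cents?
Coefficient of x^67 in 1/(1-x^1) · 1/(1-x^10) · 1/(1-x^20). Case on j = number of 20-cent coins (j = 0..3); remainder r = 67 - 20j is made from {1,10} in ⌊r/10⌋+1 ways. r = 67, 47, 27, 7 → 7 + 5 + 3 + 1 = 16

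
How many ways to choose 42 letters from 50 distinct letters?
C(50,42) = 50!/(42!×8!) = 536878650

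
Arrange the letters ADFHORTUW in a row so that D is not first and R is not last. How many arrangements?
By inclusion-exclusion: 9! - 2×(9-1)! + (9-2)! = 362880 - 80640 + 5040 = 287280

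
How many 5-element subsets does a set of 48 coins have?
C(48,5) = 48!/(5!×43!) = 1712304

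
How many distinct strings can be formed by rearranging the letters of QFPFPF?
6! / (3! × 1! × 2!) = 60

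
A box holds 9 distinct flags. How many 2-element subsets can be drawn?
C(9,2) = 9!/(2!×7!) = 36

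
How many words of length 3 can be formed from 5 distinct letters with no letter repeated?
P(5,3) = 5!/(5-3)! = 60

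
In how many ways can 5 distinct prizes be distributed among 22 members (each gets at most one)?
P(22,5) = 22!/(22-5)! = 3160080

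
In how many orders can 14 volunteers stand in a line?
14! = 87178291200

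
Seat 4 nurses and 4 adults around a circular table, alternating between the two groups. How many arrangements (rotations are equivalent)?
Fix one of the nurses: (4-1)! ways for the remaining nurses, × 4! ways for the adults = 6 × 24 = 144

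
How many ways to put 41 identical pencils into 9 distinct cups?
C(41+9-1, 9-1) = C(49, 8) = 450978066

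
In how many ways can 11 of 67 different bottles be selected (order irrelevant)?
C(67,11) = 67!/(11!×56!) = 1285063345176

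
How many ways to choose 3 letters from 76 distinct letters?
C(76,3) = 76!/(3!×73!) = 70300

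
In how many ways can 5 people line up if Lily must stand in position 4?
Fix one position: (5-1)! = 24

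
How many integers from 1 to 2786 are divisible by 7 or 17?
⌊2786/7⌋ + ⌊2786/17⌋ - ⌊2786/119⌋ = 398 + 163 - 23 = 538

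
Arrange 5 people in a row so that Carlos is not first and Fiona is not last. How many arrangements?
By inclusion-exclusion: 5! - 2×(5-1)! + (5-2)! = 120 - 48 + 6 = 78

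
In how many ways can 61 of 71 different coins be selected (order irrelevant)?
C(71,61) = 71!/(61!×10!) = 461738052776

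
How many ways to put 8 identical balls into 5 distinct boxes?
C(8+5-1, 5-1) = C(12, 4) = 495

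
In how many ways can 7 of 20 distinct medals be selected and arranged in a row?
P(20,7) = 20!/(20-7)! = 390700800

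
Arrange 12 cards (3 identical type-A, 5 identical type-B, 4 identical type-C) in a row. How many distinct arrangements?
12! / (3! × 5! × 4!) = 27720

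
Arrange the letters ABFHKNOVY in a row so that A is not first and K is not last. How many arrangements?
By inclusion-exclusion: 9! - 2×(9-1)! + (9-2)! = 362880 - 80640 + 5040 = 287280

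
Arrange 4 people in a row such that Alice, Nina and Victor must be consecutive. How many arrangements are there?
Treat the 3 as one block: (4-3+1)! × 3! = 2 × 6 = 12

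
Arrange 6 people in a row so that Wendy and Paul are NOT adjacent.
Total - adjacent = 6! - (6-1)!×2 = 720 - 240 = 480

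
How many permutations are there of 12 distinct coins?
12! = 479001600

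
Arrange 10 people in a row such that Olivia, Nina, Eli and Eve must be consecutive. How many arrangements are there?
Treat the 4 as one block: (10-4+1)! × 4! = 5040 × 24 = 120960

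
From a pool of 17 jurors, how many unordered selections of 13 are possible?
C(17,13) = 17!/(13!×4!) = 2380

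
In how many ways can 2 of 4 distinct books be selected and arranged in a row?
P(4,2) = 4!/(4-2)! = 12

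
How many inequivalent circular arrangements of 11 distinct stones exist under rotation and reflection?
(11-1)!/2 = 3628800/2 = 1814400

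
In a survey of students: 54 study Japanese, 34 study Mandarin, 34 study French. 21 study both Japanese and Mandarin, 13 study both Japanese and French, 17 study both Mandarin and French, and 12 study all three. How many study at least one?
|A∪B∪C| = 54+34+34-21-13-17+12 = 83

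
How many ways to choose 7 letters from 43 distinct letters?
C(43,7) = 43!/(7!×36!) = 32224114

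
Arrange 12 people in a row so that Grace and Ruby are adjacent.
Treat as block: (12-1)! × 2! = 39916800 × 2 = 79833600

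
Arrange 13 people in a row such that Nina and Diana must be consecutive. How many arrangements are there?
Treat the 2 as one block: (13-2+1)! × 2! = 479001600 × 2 = 958003200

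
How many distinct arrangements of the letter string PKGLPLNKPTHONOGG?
16! / (3! × 2! × 2! × 1! × 3! × 2! × 2! × 1!) = 36324288000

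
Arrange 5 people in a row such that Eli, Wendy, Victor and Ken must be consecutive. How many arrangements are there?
Treat the 4 as one block: (5-4+1)! × 4! = 2 × 24 = 48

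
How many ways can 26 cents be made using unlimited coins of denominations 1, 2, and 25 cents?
Coefficient of x^26 in 1/(1-x^1) · 1/(1-x^2) · 1/(1-x^25). Case on j = number of 25-cent coins (j = 0..1); remainder r = 26 - 25j is made from {1,2} in ⌊r/2⌋+1 ways. r = 26, 1 → 14 + 1 = 15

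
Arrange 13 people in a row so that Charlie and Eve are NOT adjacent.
Total - adjacent = 13! - (13-1)!×2 = 6227020800 - 958003200 = 5269017600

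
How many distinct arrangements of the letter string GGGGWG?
6! / (5! × 1!) = 6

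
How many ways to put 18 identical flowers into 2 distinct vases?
C(18+2-1, 2-1) = C(19, 1) = 19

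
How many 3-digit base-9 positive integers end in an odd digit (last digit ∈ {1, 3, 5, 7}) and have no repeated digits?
Last∈{1,3,5,7}. Last=0: 0. Last nonzero: 4×7×P(7,1) = 196. Total = 196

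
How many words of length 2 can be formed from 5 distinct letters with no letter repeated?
P(5,2) = 5!/(5-2)! = 20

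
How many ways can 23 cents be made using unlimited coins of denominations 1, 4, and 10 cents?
Coefficient of x^23 in 1/(1-x^1) · 1/(1-x^4) · 1/(1-x^10). Case on j = number of 10-cent coins (j = 0..2); remainder r = 23 - 10j is made from {1,4} in ⌊r/4⌋+1 ways. r = 23, 13, 3 → 6 + 4 + 1 = 11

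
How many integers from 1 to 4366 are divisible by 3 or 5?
⌊4366/3⌋ + ⌊4366/5⌋ - ⌊4366/15⌋ = 1455 + 873 - 291 = 2037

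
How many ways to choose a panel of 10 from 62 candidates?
C(62,10) = 62!/(10!×52!) = 107518933731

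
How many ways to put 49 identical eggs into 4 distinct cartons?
C(49+4-1, 4-1) = C(52, 3) = 22100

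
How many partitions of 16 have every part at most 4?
Let r_j(i) = number of partitions of i into parts ≤ j, for i = 0..16. r_1(i) = 1 for all i; r_j(i) = r_{j-1}(i) + r_j(i-j). Rows j = 2..4: ≤2: 1 1 2 2 3 3 4 4 5 5 6 6 7 7 8 8 9; ≤3: 1 1 2 3 4 5 7 8 10 12 14 16 19 21 24 27 30; ≤4: 1 1 2 3 5 6 9 11 15 18 23 27 34 39 47 54 64. r_4(16) = 64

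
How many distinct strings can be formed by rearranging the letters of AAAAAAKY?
8! / (6! × 1! × 1!) = 56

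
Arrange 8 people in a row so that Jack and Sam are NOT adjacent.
Total - adjacent = 8! - (8-1)!×2 = 40320 - 10080 = 30240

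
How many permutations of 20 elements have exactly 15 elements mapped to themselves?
Choose the 15 fixed points C(20,15) = 15504, derange the rest: !5 = Σ_{j=0}^{5} (-1)^j·5!/j! = 120 - 120 + 60 - 20 + 5 - 1 = 44. Product = 15504 × 44 = 682176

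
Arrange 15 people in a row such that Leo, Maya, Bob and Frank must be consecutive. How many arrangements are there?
Treat the 4 as one block: (15-4+1)! × 4! = 479001600 × 24 = 11496038400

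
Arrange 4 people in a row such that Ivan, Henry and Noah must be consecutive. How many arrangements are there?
Treat the 3 as one block: (4-3+1)! × 3! = 2 × 6 = 12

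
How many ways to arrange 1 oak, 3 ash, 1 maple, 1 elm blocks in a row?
6! / (1! × 3! × 1! × 1!) = 120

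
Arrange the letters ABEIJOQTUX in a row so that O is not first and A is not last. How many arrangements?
By inclusion-exclusion: 10! - 2×(10-1)! + (10-2)! = 3628800 - 725760 + 40320 = 2943360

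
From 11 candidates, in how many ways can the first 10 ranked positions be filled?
P(11,10) = 11!/(11-10)! = 39916800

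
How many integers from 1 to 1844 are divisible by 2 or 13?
⌊1844/2⌋ + ⌊1844/13⌋ - ⌊1844/26⌋ = 922 + 141 - 70 = 993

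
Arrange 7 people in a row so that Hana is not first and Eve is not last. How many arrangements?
By inclusion-exclusion: 7! - 2×(7-1)! + (7-2)! = 5040 - 1440 + 120 = 3720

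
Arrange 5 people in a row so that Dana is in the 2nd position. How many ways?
Fix one position: (5-1)! = 24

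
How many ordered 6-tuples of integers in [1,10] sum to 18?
Coefficient of x^18 in (x + x² + ... + x^10)^6. By inclusion-exclusion on dice exceeding 10: Σ_j (-1)^j C(6,j)·C(18-1-10j, 5) = C(6,0)·C(17,5) - C(6,1)·C(7,5) = 1·6188 - 6·21 = 6062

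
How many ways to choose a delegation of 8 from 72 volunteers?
C(72,8) = 72!/(8!×64!) = 11969016345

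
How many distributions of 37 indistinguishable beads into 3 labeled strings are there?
C(37+3-1, 3-1) = C(39, 2) = 741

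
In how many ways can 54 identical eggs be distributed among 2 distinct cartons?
C(54+2-1, 2-1) = C(55, 1) = 55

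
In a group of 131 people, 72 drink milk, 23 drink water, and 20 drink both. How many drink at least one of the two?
|A∪B| = |A| + |B| - |A∩B| = 72 + 23 - 20 = 75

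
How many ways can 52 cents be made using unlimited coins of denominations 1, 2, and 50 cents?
Coefficient of x^52 in 1/(1-x^1) · 1/(1-x^2) · 1/(1-x^50). Case on j = number of 50-cent coins (j = 0..1); remainder r = 52 - 50j is made from {1,2} in ⌊r/2⌋+1 ways. r = 52, 2 → 27 + 2 = 29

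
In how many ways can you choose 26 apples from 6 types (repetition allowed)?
C(26+6-1, 6-1) = C(31, 5) = 169911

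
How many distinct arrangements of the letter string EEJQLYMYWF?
10! / (1! × 1! × 1! × 1! × 1! × 2! × 1! × 2!) = 907200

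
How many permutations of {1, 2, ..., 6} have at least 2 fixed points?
Exactly j fixed points: C(6,j)·!(6-j); sum over j ≥ 2 (derangement numbers via !m = (m-1)·(!(m-1) + !(m-2)): !0..!4 = 1, 0, 1, 2, 9). Σ_{j=2}^{6} C(6,j)·!(6-j) = C(6,2)·!4 + C(6,3)·!3 + C(6,4)·!2 + C(6,5)·!1 + C(6,6)·!0 = 15·9 + 20·2 + 15·1 + 6·0 + 1·1 = 191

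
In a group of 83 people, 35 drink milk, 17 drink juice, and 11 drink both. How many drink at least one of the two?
|A∪B| = |A| + |B| - |A∩B| = 35 + 17 - 11 = 41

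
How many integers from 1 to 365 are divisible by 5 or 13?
⌊365/5⌋ + ⌊365/13⌋ - ⌊365/65⌋ = 73 + 28 - 5 = 96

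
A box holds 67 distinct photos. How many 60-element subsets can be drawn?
C(67,60) = 67!/(60!×7!) = 869648208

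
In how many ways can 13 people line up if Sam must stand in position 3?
Fix one position: (13-1)! = 479001600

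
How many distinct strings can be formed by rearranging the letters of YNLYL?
5! / (1! × 2! × 2!) = 30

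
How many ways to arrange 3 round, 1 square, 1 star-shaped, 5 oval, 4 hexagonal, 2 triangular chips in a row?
16! / (3! × 1! × 1! × 5! × 4! × 2!) = 605404800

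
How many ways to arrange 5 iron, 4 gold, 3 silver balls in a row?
12! / (5! × 4! × 3!) = 27720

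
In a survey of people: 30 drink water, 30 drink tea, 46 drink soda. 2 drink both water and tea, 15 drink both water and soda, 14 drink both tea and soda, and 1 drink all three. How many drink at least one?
|A∪B∪C| = 30+30+46-2-15-14+1 = 76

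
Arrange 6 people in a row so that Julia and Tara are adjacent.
Treat as block: (6-1)! × 2! = 120 × 2 = 240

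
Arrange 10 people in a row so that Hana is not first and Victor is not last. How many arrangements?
By inclusion-exclusion: 10! - 2×(10-1)! + (10-2)! = 3628800 - 725760 + 40320 = 2943360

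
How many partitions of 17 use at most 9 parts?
By conjugation, equals partitions of 17 into parts ≤ 9. Let r_j(i) = number of partitions of i into parts ≤ j, for i = 0..17. r_1(i) = 1 for all i; r_j(i) = r_{j-1}(i) + r_j(i-j). Rows j = 2..9: ≤2: 1 1 2 2 3 3 4 4 5 5 6 6 7 7 8 8 9 9; ≤3: 1 1 2 3 4 5 7 8 10 12 14 16 19 21 24 27 30 33; ≤4: 1 1 2 3 5 6 9 11 15 18 23 27 34 39 47 54 64 72; ≤5: 1 1 2 3 5 7 10 13 18 23 30 37 47 57 70 84 101 119; ≤6: 1 1 2 3 5 7 11 14 20 26 35 44 58 71 90 110 136 163; ≤7: 1 1 2 3 5 7 11 15 21 28 38 49 65 82 105 131 164 201; ≤8: 1 1 2 3 5 7 11 15 22 29 40 52 70 89 116 146 186 230; ≤9: 1 1 2 3 5 7 11 15 22 30 41 54 73 94 123 157 201 252. r_9(17) = 252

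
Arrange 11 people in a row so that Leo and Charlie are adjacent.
Treat as block: (11-1)! × 2! = 3628800 × 2 = 7257600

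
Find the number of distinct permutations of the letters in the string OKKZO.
5! / (1! × 2! × 2!) = 30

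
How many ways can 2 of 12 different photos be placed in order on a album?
P(12,2) = 12!/(12-2)! = 132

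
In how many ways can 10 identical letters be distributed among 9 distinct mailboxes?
C(10+9-1, 9-1) = C(18, 8) = 43758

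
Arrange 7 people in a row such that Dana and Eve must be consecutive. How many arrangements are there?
Treat the 2 as one block: (7-2+1)! × 2! = 720 × 2 = 1440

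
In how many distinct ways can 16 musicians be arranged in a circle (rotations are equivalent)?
Circular: fix one position, arrange the rest. (16-1)! = 1307674368000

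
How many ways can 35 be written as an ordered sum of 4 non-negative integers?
C(35+4-1, 4-1) = C(38, 3) = 8436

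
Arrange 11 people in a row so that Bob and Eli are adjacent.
Treat as block: (11-1)! × 2! = 3628800 × 2 = 7257600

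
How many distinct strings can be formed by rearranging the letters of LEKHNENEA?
9! / (1! × 1! × 1! × 2! × 1! × 3!) = 30240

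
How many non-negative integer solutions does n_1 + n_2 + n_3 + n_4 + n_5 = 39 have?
C(39+5-1, 5-1) = C(43, 4) = 123410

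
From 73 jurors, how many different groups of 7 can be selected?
C(73,7) = 73!/(7!×66!) = 1629348612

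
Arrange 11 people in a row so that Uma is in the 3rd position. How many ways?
Fix one position: (11-1)! = 3628800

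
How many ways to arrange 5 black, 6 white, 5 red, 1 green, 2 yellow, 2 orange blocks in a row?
21! / (5! × 6! × 5! × 1! × 2! × 2!) = 1231938227520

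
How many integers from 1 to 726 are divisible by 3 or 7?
⌊726/3⌋ + ⌊726/7⌋ - ⌊726/21⌋ = 242 + 103 - 34 = 311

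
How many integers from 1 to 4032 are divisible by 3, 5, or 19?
⌊4032/3⌋+⌊4032/5⌋+⌊4032/19⌋ - ⌊4032/15⌋-⌊4032/57⌋-⌊4032/95⌋ + ⌊4032/285⌋ = 1344+806+212 - 268-70-42 + 14 = 1996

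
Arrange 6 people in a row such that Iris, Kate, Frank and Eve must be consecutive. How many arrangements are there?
Treat the 4 as one block: (6-4+1)! × 4! = 6 × 24 = 144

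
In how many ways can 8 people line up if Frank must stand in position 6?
Fix one position: (8-1)! = 5040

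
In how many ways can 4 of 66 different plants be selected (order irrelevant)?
C(66,4) = 66!/(4!×62!) = 720720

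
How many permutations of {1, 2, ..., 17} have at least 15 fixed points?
Exactly j fixed points: C(17,j)·!(17-j); sum over j ≥ 15 (derangement numbers via !m = (m-1)·(!(m-1) + !(m-2)): !0..!2 = 1, 0, 1). Σ_{j=15}^{17} C(17,j)·!(17-j) = C(17,15)·!2 + C(17,16)·!1 + C(17,17)·!0 = 136·1 + 17·0 + 1·1 = 137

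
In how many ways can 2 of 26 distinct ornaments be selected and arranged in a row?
P(26,2) = 26!/(26-2)! = 650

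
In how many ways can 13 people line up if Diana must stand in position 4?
Fix one position: (13-1)! = 479001600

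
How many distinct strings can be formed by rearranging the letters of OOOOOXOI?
8! / (1! × 6! × 1!) = 56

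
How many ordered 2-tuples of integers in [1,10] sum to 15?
Coefficient of x^15 in (x + x² + ... + x^10)^2. By inclusion-exclusion on dice exceeding 10: Σ_j (-1)^j C(2,j)·C(15-1-10j, 1) = C(2,0)·C(14,1) - C(2,1)·C(4,1) = 1·14 - 2·4 = 6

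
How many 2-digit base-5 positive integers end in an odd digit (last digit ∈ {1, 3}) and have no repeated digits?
Last∈{1,3}. Last=0: 0. Last nonzero: 2×3×P(3,0) = 6. Total = 6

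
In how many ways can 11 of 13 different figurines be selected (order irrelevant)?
C(13,11) = 13!/(11!×2!) = 78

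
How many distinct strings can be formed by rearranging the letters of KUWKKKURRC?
10! / (4! × 1! × 2! × 1! × 2!) = 37800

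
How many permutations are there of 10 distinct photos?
10! = 3628800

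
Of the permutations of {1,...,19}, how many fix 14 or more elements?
Exactly j fixed points: C(19,j)·!(19-j); sum over j ≥ 14 (derangement numbers via !m = (m-1)·(!(m-1) + !(m-2)): !0..!5 = 1, 0, 1, 2, 9, 44). Σ_{j=14}^{19} C(19,j)·!(19-j) = C(19,14)·!5 + C(19,15)·!4 + C(19,16)·!3 + C(19,17)·!2 + C(19,18)·!1 + C(19,19)·!0 = 11628·44 + 3876·9 + 969·2 + 171·1 + 19·0 + 1·1 = 548626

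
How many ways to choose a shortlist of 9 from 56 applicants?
C(56,9) = 56!/(9!×47!) = 7575968400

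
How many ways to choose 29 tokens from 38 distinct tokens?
C(38,29) = 38!/(29!×9!) = 163011640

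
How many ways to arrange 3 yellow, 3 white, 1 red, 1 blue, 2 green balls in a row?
10! / (3! × 3! × 1! × 1! × 2!) = 50400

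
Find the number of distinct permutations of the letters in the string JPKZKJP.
7! / (2! × 1! × 2! × 2!) = 630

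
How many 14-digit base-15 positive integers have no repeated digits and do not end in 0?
Last digit: 14 nonzero choices. First digit: 13 (nonzero, ≠last). Middle 12: P(13,12) = 6227020800. Total = 1133317785600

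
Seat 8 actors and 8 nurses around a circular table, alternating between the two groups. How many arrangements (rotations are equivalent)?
Fix one of the actors: (8-1)! ways for the remaining actors, × 8! ways for the nurses = 5040 × 40320 = 203212800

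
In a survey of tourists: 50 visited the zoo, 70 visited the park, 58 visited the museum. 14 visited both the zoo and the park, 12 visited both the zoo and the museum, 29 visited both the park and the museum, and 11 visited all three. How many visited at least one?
|A∪B∪C| = 50+70+58-14-12-29+11 = 134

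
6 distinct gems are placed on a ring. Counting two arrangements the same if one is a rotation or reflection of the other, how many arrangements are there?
(6-1)!/2 = 120/2 = 60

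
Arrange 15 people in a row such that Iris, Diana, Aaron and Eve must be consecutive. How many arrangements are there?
Treat the 4 as one block: (15-4+1)! × 4! = 479001600 × 24 = 11496038400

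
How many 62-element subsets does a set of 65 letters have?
C(65,62) = 65!/(62!×3!) = 43680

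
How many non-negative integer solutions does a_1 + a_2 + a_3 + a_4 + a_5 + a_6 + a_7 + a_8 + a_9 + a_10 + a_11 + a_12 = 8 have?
C(8+12-1, 12-1) = C(19, 11) = 75582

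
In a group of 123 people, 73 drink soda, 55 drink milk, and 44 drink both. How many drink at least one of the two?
|A∪B| = |A| + |B| - |A∩B| = 73 + 55 - 44 = 84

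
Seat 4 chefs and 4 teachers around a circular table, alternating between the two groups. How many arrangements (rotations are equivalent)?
Fix one of the chefs: (4-1)! ways for the remaining chefs, × 4! ways for the teachers = 6 × 24 = 144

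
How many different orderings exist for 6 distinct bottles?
6! = 720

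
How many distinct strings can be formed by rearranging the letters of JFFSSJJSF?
9! / (3! × 3! × 3!) = 1680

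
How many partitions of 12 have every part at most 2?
Let r_j(i) = number of partitions of i into parts ≤ j, for i = 0..12. r_1(i) = 1 for all i; r_j(i) = r_{j-1}(i) + r_j(i-j). Rows j = 2..2: ≤2: 1 1 2 2 3 3 4 4 5 5 6 6 7. r_2(12) = 7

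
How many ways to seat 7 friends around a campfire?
Circular: fix one position, arrange the rest. (7-1)! = 720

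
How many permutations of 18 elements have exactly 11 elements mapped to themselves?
Choose the 11 fixed points C(18,11) = 31824, derange the rest: !7 = Σ_{j=0}^{7} (-1)^j·7!/j! = 5040 - 5040 + 2520 - 840 + 210 - 42 + 7 - 1 = 1854. Product = 31824 × 1854 = 59001696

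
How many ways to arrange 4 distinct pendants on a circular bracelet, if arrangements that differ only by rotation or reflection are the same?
(4-1)!/2 = 6/2 = 3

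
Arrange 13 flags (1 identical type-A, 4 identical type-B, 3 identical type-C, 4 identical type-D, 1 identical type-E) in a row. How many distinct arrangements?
13! / (1! × 4! × 3! × 4! × 1!) = 1801800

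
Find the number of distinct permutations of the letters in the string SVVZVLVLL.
9! / (1! × 1! × 4! × 3!) = 2520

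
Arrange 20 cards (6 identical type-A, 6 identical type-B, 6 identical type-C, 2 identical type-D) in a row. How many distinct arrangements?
20! / (6! × 6! × 6! × 2!) = 3259095840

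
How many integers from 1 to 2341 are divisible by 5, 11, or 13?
⌊2341/5⌋+⌊2341/11⌋+⌊2341/13⌋ - ⌊2341/55⌋-⌊2341/65⌋-⌊2341/143⌋ + ⌊2341/715⌋ = 468+212+180 - 42-36-16 + 3 = 769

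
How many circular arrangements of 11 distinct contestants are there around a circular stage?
Circular: fix one position, arrange the rest. (11-1)! = 3628800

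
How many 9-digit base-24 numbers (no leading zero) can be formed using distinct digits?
First digit: 23 choices (nonzero). Then descending: 23 × 23 × 22 × 21 × 20 × 19 × 18 × 17 × 16 = 454697591040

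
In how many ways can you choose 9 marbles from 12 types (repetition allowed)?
C(9+12-1, 12-1) = C(20, 11) = 167960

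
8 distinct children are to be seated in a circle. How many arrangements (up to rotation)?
Circular: fix one position, arrange the rest. (8-1)! = 5040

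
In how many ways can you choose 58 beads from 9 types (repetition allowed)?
C(58+9-1, 9-1) = C(66, 8) = 5743572120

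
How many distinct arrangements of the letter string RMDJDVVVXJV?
11! / (2! × 2! × 1! × 4! × 1! × 1!) = 415800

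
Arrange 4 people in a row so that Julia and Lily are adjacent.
Treat as block: (4-1)! × 2! = 6 × 2 = 12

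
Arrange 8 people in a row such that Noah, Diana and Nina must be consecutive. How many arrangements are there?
Treat the 3 as one block: (8-3+1)! × 3! = 720 × 6 = 4320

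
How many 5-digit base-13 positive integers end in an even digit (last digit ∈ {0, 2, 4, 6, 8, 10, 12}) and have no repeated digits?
Last∈{0,2,4,6,8,10,12}. Last=0: 11880. Last nonzero: 6×11×P(11,3) = 65340. Total = 77220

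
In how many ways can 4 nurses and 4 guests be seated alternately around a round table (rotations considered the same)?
Fix one of the nurses: (4-1)! ways for the remaining nurses, × 4! ways for the guests = 6 × 24 = 144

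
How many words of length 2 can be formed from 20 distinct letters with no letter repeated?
P(20,2) = 20!/(20-2)! = 380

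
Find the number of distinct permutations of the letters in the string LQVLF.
5! / (1! × 2! × 1! × 1!) = 60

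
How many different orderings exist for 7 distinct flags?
7! = 5040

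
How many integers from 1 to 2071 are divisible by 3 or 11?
⌊2071/3⌋ + ⌊2071/11⌋ - ⌊2071/33⌋ = 690 + 188 - 62 = 816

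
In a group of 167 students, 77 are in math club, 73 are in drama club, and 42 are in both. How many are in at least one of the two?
|A∪B| = |A| + |B| - |A∩B| = 77 + 73 - 42 = 108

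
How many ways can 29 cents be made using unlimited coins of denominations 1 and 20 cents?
Coefficient of x^29 in 1/(1-x^1) · 1/(1-x^20). Use j coins of 20 for j = 0..⌊29/20⌋ = 1, the rest in 1s: 1 + 1 = 2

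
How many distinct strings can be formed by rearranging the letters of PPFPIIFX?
8! / (3! × 2! × 1! × 2!) = 1680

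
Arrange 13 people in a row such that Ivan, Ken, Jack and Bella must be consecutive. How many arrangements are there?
Treat the 4 as one block: (13-4+1)! × 4! = 3628800 × 24 = 87091200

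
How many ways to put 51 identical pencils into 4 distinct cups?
C(51+4-1, 4-1) = C(54, 3) = 24804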